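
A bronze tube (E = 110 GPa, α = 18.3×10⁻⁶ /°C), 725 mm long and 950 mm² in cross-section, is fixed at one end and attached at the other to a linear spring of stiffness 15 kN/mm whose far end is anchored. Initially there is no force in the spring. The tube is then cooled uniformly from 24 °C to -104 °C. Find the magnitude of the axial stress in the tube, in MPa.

σ ≈ 24.3 MPa (tensile)

If the spring were absent the tube would shorten by αΔT L = 18.3×10⁻⁶ × 128 × 725 = 1.698 mm.
Let P be the tensile force in the spring. The tube extends elastically by PL/(AE) and the spring stretches by P/k; together these equal δ_free.
P [ L/(AE) + 1/k ] = δ_free → P [ 725/(950×110×10³) + 1/(15×10³) ] = 1.698.
P = 1.698 / 7.36×10⁻⁵ = 23070 N.
σ = P/A = 23070/950 = 24.29 MPa.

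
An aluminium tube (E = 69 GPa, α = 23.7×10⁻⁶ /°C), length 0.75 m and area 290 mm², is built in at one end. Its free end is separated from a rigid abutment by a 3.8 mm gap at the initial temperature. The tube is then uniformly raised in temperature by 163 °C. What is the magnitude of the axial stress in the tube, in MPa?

Free thermal elongation = αΔT L = 23.7×10⁻⁶ × 163 × 750 = 2.897 mm.
Since δ_free = 2.9 mm is less than the 3.8 mm gap, the tube never touches the wall. No axial force develops.

σ ≈ 0 MPa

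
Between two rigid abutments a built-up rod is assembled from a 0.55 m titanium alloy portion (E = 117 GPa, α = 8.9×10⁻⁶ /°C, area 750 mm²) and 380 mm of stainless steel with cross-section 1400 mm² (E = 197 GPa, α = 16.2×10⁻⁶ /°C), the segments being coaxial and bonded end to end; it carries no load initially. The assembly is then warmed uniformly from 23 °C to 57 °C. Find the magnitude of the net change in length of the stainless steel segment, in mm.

|ΔL| ≈ 0.142 mm

Free thermal expansion of the whole bar: Σ αᵢΔT Lᵢ = 8.9×10⁻⁶×34×550 + 16.2×10⁻⁶×34×380 = 0.3757 mm.
The walls prevent any net length change, so an axial force P (same in every segment) develops. Compatibility: P · Σ Lᵢ/(AᵢEᵢ) = δ_free.
Σ Lᵢ/(AᵢEᵢ) = 550/(750×117×10³) + 380/(1400×197×10³) = 7.646×10⁻⁶ mm/N.
Hence P = δ_free / Σ(L/AE) = 0.3757/7.646×10⁻⁶ = 49.14 kN (compressive).
For the stainless steel segment, free thermal change = 16.2×10⁻⁶×34×380 = 0.2093 mm and elastic change from P = 49140×380/(1400×197×10³) = 0.06771 mm; these oppose, so the net change is 0.142 mm (segment lengthens).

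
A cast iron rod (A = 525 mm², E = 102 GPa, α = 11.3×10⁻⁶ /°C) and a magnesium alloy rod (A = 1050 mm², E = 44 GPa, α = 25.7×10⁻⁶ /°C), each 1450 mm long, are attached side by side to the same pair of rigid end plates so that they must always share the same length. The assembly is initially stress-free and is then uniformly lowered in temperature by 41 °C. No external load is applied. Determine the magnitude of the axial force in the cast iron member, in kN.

P ≈ 14.6 kN (compressive in the cast iron)

The magnesium alloy has the larger α, so on cooling it would change length more than the cast iron if both were free. The rigid plates force a common final length, so the magnesium alloy is put into tension and the cast iron into compression, with equal and opposite forces P (no external load).
Equating the net (thermal + elastic) strains gives |α₁ − α₂|·ΔT = P·[1/(A₁E₁) + 1/(A₂E₂)].
|α₁ − α₂|·ΔT = 14.4×10⁻⁶ × 41 = 0.0005904.
1/(A₁E₁) + 1/(A₂E₂) = 1/(525×102×10³) + 1/(1050×44×10³) = 4.032×10⁻⁸ N⁻¹.
So P = 0.0005904 / 4.032×10⁻⁸ = 14.64 kN.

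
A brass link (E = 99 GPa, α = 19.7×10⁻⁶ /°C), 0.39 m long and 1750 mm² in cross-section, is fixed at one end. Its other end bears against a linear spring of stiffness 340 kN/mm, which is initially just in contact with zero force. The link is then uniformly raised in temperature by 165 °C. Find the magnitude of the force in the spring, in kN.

The unrestrained thermal change is αΔT L = 19.7×10⁻⁶ × 165 × 390 = 1.268 mm.
With a force P in the spring, the elastic change of the link is PL/(AE) and that of the spring is P/k; compatibility requires their sum to equal δ_free.
P [ L/(AE) + 1/k ] = δ_free → P [ 390/(1750×99×10³) + 1/(340×10³) ] = 1.268.
P = 1.268 / 5.192×10⁻⁶ = 244200 N.

P ≈ 244 kN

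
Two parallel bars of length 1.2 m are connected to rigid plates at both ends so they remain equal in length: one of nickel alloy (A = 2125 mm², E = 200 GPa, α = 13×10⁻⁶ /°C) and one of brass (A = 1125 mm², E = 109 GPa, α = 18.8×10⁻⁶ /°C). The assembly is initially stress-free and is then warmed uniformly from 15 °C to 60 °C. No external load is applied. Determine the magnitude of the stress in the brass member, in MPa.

The brass has the larger α, so on heating it would change length more than the nickel alloy if both were free. The rigid plates force a common final length, so the brass is put into compression and the nickel alloy into tension, with equal and opposite forces P (no external load).
Setting the final lengths equal and cancelling L: (α₁ − α₂)ΔT = P/(A₁E₁) + P/(A₂E₂).
|α₁ − α₂|·ΔT = 5.8×10⁻⁶ × 45 = 0.000261.
1/(A₁E₁) + 1/(A₂E₂) = 1/(2125×200×10³) + 1/(1125×109×10³) = 1.051×10⁻⁸ N⁻¹.
So P = 0.000261 / 1.051×10⁻⁸ = 24.84 kN.
σ_{brass} = P/A₂ = 24840/1125 = 22.08 MPa, compressive.

σ ≈ 22.1 MPa (compressive)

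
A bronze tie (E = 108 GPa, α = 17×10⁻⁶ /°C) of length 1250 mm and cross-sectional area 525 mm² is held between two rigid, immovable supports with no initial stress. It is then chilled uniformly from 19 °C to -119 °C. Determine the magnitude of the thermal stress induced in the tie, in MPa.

σ ≈ 253 MPa (tensile)

With length fixed, the mechanical strain must cancel the thermal strain αΔT = 17×10⁻⁶ × 138 = 2346×10⁻⁶.
Hence σ = E·αΔT = 108×10³ × 2346×10⁻⁶ = 253.4 MPa, tensile.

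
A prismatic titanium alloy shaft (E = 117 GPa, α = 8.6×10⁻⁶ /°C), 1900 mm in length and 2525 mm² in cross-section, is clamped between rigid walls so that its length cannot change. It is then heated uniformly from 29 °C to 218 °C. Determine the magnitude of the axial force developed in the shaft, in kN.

P ≈ 480 kN (compressive)

Full restraint means ε = 0, so the stress is σ = EαΔT = 117×10³ × 8.6×10⁻⁶ × 189 = 190.2 MPa.
Axial force P = σA = 190.2 × 2525 = 480200 N = 480.2 kN, compressive.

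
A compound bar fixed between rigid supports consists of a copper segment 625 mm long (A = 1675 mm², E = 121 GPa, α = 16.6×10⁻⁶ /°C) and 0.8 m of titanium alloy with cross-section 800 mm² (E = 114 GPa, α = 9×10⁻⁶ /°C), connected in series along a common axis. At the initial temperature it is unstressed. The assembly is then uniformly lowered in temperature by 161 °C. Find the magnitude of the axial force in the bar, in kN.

P ≈ 239 kN (tensile)

If the supports were absent, the total length change would be Σ αᵢΔT Lᵢ = 16.6×10⁻⁶×161×625 + 9×10⁻⁶×161×800 = 2.83 mm.
The rigid supports impose zero overall length change; the single axial force P common to all segments must satisfy P Σ Lᵢ/(AᵢEᵢ) = δ_free.
The series flexibility is Σ Lᵢ/(AᵢEᵢ) = 625/(1675×121×10³) + 800/(800×114×10³) = 1.186×10⁻⁵ mm/N.
Hence P = δ_free / Σ(L/AE) = 2.83/1.186×10⁻⁵ = 238.7 kN (tensile).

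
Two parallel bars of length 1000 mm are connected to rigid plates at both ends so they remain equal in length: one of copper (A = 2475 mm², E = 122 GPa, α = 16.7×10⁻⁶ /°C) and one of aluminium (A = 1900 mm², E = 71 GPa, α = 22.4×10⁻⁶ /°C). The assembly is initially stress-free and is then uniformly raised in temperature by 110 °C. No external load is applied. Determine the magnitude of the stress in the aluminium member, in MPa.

σ ≈ 30.8 MPa (compressive)

Both members must finish at the same length. With the larger α, the aluminium tends to over-expand; the plates restrain it, putting the aluminium in compression and the copper in tension. With no external load the two internal forces are equal and opposite, magnitude P.
Setting the final lengths equal and cancelling L: (α₁ − α₂)ΔT = P/(A₁E₁) + P/(A₂E₂).
|α₁ − α₂|·ΔT = 5.7×10⁻⁶ × 110 = 0.000627.
1/(A₁E₁) + 1/(A₂E₂) = 1/(2475×122×10³) + 1/(1900×71×10³) = 1.072×10⁻⁸ N⁻¹.
So P = 0.000627 / 1.072×10⁻⁸ = 58.46 kN.
σ_{aluminium} = P/A₂ = 58460/1900 = 30.77 MPa, compressive.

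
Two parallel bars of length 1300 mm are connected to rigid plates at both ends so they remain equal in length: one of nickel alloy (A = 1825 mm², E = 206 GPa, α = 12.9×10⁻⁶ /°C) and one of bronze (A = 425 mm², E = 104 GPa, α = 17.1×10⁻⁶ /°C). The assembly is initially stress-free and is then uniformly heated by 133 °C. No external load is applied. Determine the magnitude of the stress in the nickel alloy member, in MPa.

Both members must finish at the same length. With the larger α, the bronze tends to over-expand; the plates restrain it, putting the bronze in compression and the nickel alloy in tension. With no external load the two internal forces are equal and opposite, magnitude P.
Compatibility of the two members (thermal + elastic change equal): (α₁ − α₂)ΔT = P·[1/(A₁E₁) + 1/(A₂E₂)].
|α₁ − α₂|·ΔT = 4.2×10⁻⁶ × 133 = 0.0005586.
1/(A₁E₁) + 1/(A₂E₂) = 1/(1825×206×10³) + 1/(425×104×10³) = 2.528×10⁻⁸ N⁻¹.
So P = 0.0005586 / 2.528×10⁻⁸ = 22.09 kN.
σ_{nickel alloy} = P/A₁ = 22090/1825 = 12.11 MPa, tensile.

σ ≈ 12.1 MPa (tensile)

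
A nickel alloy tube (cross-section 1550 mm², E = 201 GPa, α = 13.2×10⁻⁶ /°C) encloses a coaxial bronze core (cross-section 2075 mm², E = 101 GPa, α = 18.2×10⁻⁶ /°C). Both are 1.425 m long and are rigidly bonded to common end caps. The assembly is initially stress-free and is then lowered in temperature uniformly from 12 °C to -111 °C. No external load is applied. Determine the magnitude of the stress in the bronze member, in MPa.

σ ≈ 37.1 MPa (tensile)

Both members must finish at the same length. With the larger α, the bronze tends to over-contract; the plates restrain it, putting the bronze in tension and the nickel alloy in compression. With no external load the two internal forces are equal and opposite, magnitude P.
Compatibility of the two members (thermal + elastic change equal): (α₁ − α₂)ΔT = P·[1/(A₁E₁) + 1/(A₂E₂)].
|α₁ − α₂|·ΔT = 5×10⁻⁶ × 123 = 0.000615.
1/(A₁E₁) + 1/(A₂E₂) = 1/(1550×201×10³) + 1/(2075×101×10³) = 7.981×10⁻⁹ N⁻¹.
So P = 0.000615 / 7.981×10⁻⁹ = 77.05 kN.
σ_{bronze} = P/A₂ = 77050/2075 = 37.13 MPa, tensile.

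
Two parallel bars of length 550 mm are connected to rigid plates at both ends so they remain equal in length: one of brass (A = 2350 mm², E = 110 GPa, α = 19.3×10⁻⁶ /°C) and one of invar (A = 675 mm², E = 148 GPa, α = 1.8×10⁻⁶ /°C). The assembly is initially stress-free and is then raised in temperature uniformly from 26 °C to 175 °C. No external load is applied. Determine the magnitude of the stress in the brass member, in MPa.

The brass has the larger α, so on heating it would change length more than the invar if both were free. The rigid plates force a common final length, so the brass is put into compression and the invar into tension, with equal and opposite forces P (no external load).
Equating the net (thermal + elastic) strains gives |α₁ − α₂|·ΔT = P·[1/(A₁E₁) + 1/(A₂E₂)].
|α₁ − α₂|·ΔT = 17.5×10⁻⁶ × 149 = 0.002607.
1/(A₁E₁) + 1/(A₂E₂) = 1/(2350×110×10³) + 1/(675×148×10³) = 1.388×10⁻⁸ N⁻¹.
P = 0.002607 / 1.388×10⁻⁸ = 187900 N = 187.9 kN.
σ_{brass} = P/A₁ = 187900/2350 = 79.95 MPa, compressive.

σ ≈ 79.9 MPa (compressive)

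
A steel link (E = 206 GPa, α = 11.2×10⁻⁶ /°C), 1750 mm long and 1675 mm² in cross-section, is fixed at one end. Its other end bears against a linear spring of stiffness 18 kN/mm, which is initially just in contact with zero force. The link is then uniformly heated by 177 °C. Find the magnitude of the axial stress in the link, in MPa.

σ ≈ 34.2 MPa (compressive)

If the spring were absent the link would lengthen by αΔT L = 11.2×10⁻⁶ × 177 × 1750 = 3.469 mm.
Let P be the compressive force at the spring. The link shortens elastically by PL/(AE) and the spring compresses by P/k; together these equal δ_free.
So P = δ_free / [L/(AE) + 1/k] = 3.469 / [ 1750/(1675×206×10³) + 1/(18×10³) ].
P = 3.469 / 6.063×10⁻⁵ = 57220 N.
σ = P/A = 57220/1675 = 34.16 MPa.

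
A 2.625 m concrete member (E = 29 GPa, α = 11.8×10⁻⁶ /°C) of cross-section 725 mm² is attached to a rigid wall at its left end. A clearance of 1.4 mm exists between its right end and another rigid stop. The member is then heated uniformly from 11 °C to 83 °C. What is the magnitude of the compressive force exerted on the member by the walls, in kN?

P ≈ 6.65 kN

Free thermal elongation = αΔT L = 11.8×10⁻⁶ × 72 × 2625 = 2.23 mm.
After closing the 1.4 mm clearance, 2.23 − 1.4 = 0.8302 mm of expansion remains to be suppressed by the wall.
Compatibility: PL/(AE) = 0.8302 mm, so σ = P/A = E × (0.8302/2625) = 9.172 MPa.
Force on the wall = σA = 9.172 × 725 mm² = 6.65 kN.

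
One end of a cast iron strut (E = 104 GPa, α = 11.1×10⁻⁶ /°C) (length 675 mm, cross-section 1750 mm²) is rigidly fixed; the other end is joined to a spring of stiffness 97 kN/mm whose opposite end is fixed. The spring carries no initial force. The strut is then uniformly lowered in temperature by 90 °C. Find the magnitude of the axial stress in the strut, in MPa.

σ ≈ 27.5 MPa (tensile)

The unrestrained thermal change is αΔT L = 11.1×10⁻⁶ × 90 × 675 = 0.6743 mm.
With a force P in the spring, the elastic change of the strut is PL/(AE) and that of the spring is P/k; compatibility requires their sum to equal δ_free.
So P = δ_free / [L/(AE) + 1/k] = 0.6743 / [ 675/(1750×104×10³) + 1/(97×10³) ].
P = 0.6743 / 1.402×10⁻⁵ = 48100 N.
σ = P/A = 48100/1750 = 27.49 MPa.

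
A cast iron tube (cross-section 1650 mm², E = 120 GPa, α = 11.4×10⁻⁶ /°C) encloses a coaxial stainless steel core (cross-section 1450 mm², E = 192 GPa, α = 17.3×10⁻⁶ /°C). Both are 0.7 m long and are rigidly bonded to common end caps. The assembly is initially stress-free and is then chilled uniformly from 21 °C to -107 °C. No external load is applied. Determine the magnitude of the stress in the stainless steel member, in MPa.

σ ≈ 60.3 MPa (tensile)

Equilibrium of a rigid end plate with no external load gives equal and opposite internal forces ±P in the two members. Since α_{stainless steel} > α_{cast iron}, cooling drives the stainless steel into tension and the cast iron into compression.
Compatibility of the two members (thermal + elastic change equal): (α₁ − α₂)ΔT = P·[1/(A₁E₁) + 1/(A₂E₂)].
|α₁ − α₂|·ΔT = 5.9×10⁻⁶ × 128 = 0.0007552.
1/(A₁E₁) + 1/(A₂E₂) = 1/(1650×120×10³) + 1/(1450×192×10³) = 8.642×10⁻⁹ N⁻¹.
P = 0.0007552 / 8.642×10⁻⁹ = 87380 N = 87.38 kN.
σ_{stainless steel} = P/A₂ = 87380/1450 = 60.26 MPa, tensile.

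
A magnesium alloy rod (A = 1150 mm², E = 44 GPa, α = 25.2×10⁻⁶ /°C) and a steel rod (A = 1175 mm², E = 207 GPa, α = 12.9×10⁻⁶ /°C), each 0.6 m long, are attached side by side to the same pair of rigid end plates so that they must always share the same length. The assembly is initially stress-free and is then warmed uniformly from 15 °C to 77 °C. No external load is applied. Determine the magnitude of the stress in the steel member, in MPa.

σ ≈ 27.2 MPa (tensile)

The magnesium alloy has the larger α, so on heating it would change length more than the steel if both were free. The rigid plates force a common final length, so the magnesium alloy is put into compression and the steel into tension, with equal and opposite forces P (no external load).
Equating the net (thermal + elastic) strains gives |α₁ − α₂|·ΔT = P·[1/(A₁E₁) + 1/(A₂E₂)].
|α₁ − α₂|·ΔT = 12.3×10⁻⁶ × 62 = 0.0007626.
1/(A₁E₁) + 1/(A₂E₂) = 1/(1150×44×10³) + 1/(1175×207×10³) = 2.387×10⁻⁸ N⁻¹.
P = 0.0007626 / 2.387×10⁻⁸ = 31940 N = 31.94 kN.
σ_{steel} = P/A₂ = 31940/1175 = 27.18 MPa, tensile.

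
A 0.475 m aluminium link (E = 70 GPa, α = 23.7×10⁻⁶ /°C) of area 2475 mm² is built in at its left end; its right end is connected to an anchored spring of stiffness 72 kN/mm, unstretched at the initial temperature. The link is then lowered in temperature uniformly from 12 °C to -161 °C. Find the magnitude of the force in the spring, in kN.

The unrestrained thermal change is αΔT L = 23.7×10⁻⁶ × 173 × 475 = 1.948 mm.
Let P be the tensile force in the spring. The link extends elastically by PL/(AE) and the spring stretches by P/k; together these equal δ_free.
P [ L/(AE) + 1/k ] = δ_free → P [ 475/(2475×70×10³) + 1/(72×10³) ] = 1.948.
P = 1.948 / 1.663×10⁻⁵ = 117100 N.

P ≈ 117 kN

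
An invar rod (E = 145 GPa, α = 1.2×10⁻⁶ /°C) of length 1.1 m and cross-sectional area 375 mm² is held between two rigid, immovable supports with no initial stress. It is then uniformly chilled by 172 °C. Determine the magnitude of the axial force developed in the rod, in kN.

Full restraint means ε = 0, so the stress is σ = EαΔT = 145×10³ × 1.2×10⁻⁶ × 172 = 29.93 MPa.
Then P = σA = 29.93 × 375 mm² = 11.22 kN, tensile.

P ≈ 11.2 kN (tensile)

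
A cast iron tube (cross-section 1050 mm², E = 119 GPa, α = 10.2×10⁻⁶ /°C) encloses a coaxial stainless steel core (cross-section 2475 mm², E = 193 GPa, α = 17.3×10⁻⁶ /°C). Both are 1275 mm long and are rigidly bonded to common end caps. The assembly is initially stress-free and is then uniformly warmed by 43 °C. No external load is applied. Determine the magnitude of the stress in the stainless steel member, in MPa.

σ ≈ 12.2 MPa (compressive)

Both members must finish at the same length. With the larger α, the stainless steel tends to over-expand; the plates restrain it, putting the stainless steel in compression and the cast iron in tension. With no external load the two internal forces are equal and opposite, magnitude P.
Equating the net (thermal + elastic) strains gives |α₁ − α₂|·ΔT = P·[1/(A₁E₁) + 1/(A₂E₂)].
|α₁ − α₂|·ΔT = 7.1×10⁻⁶ × 43 = 0.0003053.
1/(A₁E₁) + 1/(A₂E₂) = 1/(1050×119×10³) + 1/(2475×193×10³) = 1.01×10⁻⁸ N⁻¹.
P = 0.0003053 / 1.01×10⁻⁸ = 30240 N = 30.24 kN.
σ_{stainless steel} = P/A₂ = 30240/2475 = 12.22 MPa, compressive.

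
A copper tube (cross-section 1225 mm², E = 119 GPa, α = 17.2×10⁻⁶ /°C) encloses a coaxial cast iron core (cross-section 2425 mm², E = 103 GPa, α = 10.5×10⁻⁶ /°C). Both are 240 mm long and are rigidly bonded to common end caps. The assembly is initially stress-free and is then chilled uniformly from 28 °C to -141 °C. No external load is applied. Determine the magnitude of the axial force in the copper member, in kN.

Equilibrium of a rigid end plate with no external load gives equal and opposite internal forces ±P in the two members. Since α_{copper} > α_{cast iron}, cooling drives the copper into tension and the cast iron into compression.
Equating the net (thermal + elastic) strains gives |α₁ − α₂|·ΔT = P·[1/(A₁E₁) + 1/(A₂E₂)].
|α₁ − α₂|·ΔT = 6.7×10⁻⁶ × 169 = 0.001132.
1/(A₁E₁) + 1/(A₂E₂) = 1/(1225×119×10³) + 1/(2425×103×10³) = 1.086×10⁻⁸ N⁻¹.
So P = 0.001132 / 1.086×10⁻⁸ = 104.2 kN.

P ≈ 104 kN (tensile in the copper)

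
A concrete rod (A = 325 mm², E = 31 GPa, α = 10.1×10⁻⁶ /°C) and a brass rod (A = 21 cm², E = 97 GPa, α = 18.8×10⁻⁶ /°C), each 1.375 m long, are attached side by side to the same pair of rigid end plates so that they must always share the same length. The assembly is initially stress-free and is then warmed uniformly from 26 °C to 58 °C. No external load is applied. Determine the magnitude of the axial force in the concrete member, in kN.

The brass has the larger α, so on heating it would change length more than the concrete if both were free. The rigid plates force a common final length, so the brass is put into compression and the concrete into tension, with equal and opposite forces P (no external load).
Setting the final lengths equal and cancelling L: (α₁ − α₂)ΔT = P/(A₁E₁) + P/(A₂E₂).
|α₁ − α₂|·ΔT = 8.7×10⁻⁶ × 32 = 0.0002784.
1/(A₁E₁) + 1/(A₂E₂) = 1/(325×31×10³) + 1/(2100×97×10³) = 1.042×10⁻⁷ N⁻¹.
P = 0.0002784 / 1.042×10⁻⁷ = 2673 N = 2.673 kN.

P ≈ 2.67 kN (tensile in the concrete)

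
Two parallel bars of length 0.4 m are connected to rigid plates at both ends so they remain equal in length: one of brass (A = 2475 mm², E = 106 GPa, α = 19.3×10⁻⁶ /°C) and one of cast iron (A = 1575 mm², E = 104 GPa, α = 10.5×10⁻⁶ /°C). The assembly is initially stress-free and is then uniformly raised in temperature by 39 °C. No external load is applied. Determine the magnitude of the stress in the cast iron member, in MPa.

σ ≈ 22 MPa (tensile)

Both members must finish at the same length. With the larger α, the brass tends to over-expand; the plates restrain it, putting the brass in compression and the cast iron in tension. With no external load the two internal forces are equal and opposite, magnitude P.
Setting the final lengths equal and cancelling L: (α₁ − α₂)ΔT = P/(A₁E₁) + P/(A₂E₂).
|α₁ − α₂|·ΔT = 8.8×10⁻⁶ × 39 = 0.0003432.
1/(A₁E₁) + 1/(A₂E₂) = 1/(2475×106×10³) + 1/(1575×104×10³) = 9.917×10⁻⁹ N⁻¹.
P = 0.0003432 / 9.917×10⁻⁹ = 34610 N = 34.61 kN.
σ_{cast iron} = P/A₂ = 34610/1575 = 21.97 MPa, tensile.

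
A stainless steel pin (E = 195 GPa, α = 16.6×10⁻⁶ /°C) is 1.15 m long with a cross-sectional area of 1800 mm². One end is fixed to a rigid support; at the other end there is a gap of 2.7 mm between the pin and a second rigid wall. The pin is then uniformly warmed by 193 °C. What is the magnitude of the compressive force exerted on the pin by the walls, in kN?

If the wall were absent the pin would grow by αΔT L = 16.6×10⁻⁶ × 193 × 1150 = 3.684 mm.
After closing the 2.7 mm clearance, 3.684 − 2.7 = 0.9844 mm of expansion remains to be suppressed by the wall.
Compatibility: PL/(AE) = 0.9844 mm, so σ = P/A = E × (0.9844/1150) = 166.9 MPa.
P = σA = 166.9 × 1800 = 300.4 kN.

P ≈ 300 kN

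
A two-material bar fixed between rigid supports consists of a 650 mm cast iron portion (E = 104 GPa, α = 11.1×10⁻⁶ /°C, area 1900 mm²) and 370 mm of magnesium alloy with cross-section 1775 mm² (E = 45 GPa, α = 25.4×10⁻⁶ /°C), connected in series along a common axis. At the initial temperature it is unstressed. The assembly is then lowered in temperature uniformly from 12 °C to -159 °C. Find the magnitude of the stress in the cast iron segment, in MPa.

If the supports were absent, the total length change would be Σ αᵢΔT Lᵢ = 11.1×10⁻⁶×171×650 + 25.4×10⁻⁶×171×370 = 2.841 mm.
Since the ends are fixed, an axial force P builds up, equal in every segment, with P · Σ Lᵢ/(AᵢEᵢ) = δ_free.
Σ Lᵢ/(AᵢEᵢ) = 650/(1900×104×10³) + 370/(1775×45×10³) = 7.922×10⁻⁶ mm/N.
Hence P = δ_free / Σ(L/AE) = 2.841/7.922×10⁻⁶ = 358.6 kN (tensile).
σ_{cast iron} = P / A = 358600 / 1900 = 188.7 MPa.

σ ≈ 189 MPa (tensile)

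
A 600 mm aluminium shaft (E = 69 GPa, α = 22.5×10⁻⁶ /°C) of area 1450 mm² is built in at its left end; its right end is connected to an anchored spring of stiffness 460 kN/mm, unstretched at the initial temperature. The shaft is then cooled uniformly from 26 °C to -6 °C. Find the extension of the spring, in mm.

If the spring were absent the shaft would shorten by αΔT L = 22.5×10⁻⁶ × 32 × 600 = 0.432 mm.
With a force P in the spring, the elastic change of the shaft is PL/(AE) and that of the spring is P/k; compatibility requires their sum to equal δ_free.
P [ L/(AE) + 1/k ] = δ_free → P [ 600/(1450×69×10³) + 1/(460×10³) ] = 0.432.
P = 0.432 / 8.171×10⁻⁶ = 52870 N.
Spring extension = P/k = 52870/(460×10³) = 0.1149 mm.

δ ≈ 0.115 mm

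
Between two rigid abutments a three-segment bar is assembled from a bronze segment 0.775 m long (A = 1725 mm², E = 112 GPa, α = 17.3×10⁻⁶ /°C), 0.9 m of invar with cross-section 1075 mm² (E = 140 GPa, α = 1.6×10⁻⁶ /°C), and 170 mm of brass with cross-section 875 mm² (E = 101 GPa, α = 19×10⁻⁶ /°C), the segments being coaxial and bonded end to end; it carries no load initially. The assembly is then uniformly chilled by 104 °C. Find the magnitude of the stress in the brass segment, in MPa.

Free thermal contraction of the whole bar: Σ αᵢΔT Lᵢ = 17.3×10⁻⁶×104×775 + 1.6×10⁻⁶×104×900 + 19×10⁻⁶×104×170 = 1.88 mm.
The walls prevent any net length change, so an axial force P (same in every segment) develops. Compatibility: P · Σ Lᵢ/(AᵢEᵢ) = δ_free.
Σ Lᵢ/(AᵢEᵢ) = 775/(1725×112×10³) + 900/(1075×140×10³) + 170/(875×101×10³) = 1.192×10⁻⁵ mm/N.
Hence P = δ_free / Σ(L/AE) = 1.88/1.192×10⁻⁵ = 157.8 kN (tensile).
σ_{brass} = P / A = 157800 / 875 = 180.3 MPa.

σ ≈ 180 MPa (tensile)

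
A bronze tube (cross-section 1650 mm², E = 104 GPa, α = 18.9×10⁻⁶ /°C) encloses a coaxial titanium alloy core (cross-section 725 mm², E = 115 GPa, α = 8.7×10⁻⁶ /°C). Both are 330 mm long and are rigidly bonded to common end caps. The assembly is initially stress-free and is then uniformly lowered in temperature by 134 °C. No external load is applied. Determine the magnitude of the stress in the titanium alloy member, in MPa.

σ ≈ 106 MPa (compressive)

The bronze has the larger α, so on cooling it would change length more than the titanium alloy if both were free. The rigid plates force a common final length, so the bronze is put into tension and the titanium alloy into compression, with equal and opposite forces P (no external load).
Equating the net (thermal + elastic) strains gives |α₁ − α₂|·ΔT = P·[1/(A₁E₁) + 1/(A₂E₂)].
|α₁ − α₂|·ΔT = 10.2×10⁻⁶ × 134 = 0.001367.
1/(A₁E₁) + 1/(A₂E₂) = 1/(1650×104×10³) + 1/(725×115×10³) = 1.782×10⁻⁸ N⁻¹.
So P = 0.001367 / 1.782×10⁻⁸ = 76.69 kN.
σ_{titanium alloy} = P/A₂ = 76690/725 = 105.8 MPa, compressive.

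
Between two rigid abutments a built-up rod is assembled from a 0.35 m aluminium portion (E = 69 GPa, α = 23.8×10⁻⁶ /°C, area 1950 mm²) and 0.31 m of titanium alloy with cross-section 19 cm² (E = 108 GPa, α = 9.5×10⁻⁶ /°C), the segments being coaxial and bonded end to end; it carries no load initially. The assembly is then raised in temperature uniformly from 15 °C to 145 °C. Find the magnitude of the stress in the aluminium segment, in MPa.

σ ≈ 183 MPa (compressive)

If the supports were absent, the total length change would be Σ αᵢΔT Lᵢ = 23.8×10⁻⁶×130×350 + 9.5×10⁻⁶×130×310 = 1.466 mm.
Since the ends are fixed, an axial force P builds up, equal in every segment, with P · Σ Lᵢ/(AᵢEᵢ) = δ_free.
Σ Lᵢ/(AᵢEᵢ) = 350/(1950×69×10³) + 310/(1900×108×10³) = 4.112×10⁻⁶ mm/N.
P = 1.466 / 4.112×10⁻⁶ = 356500 N = 356.5 kN, compressive.
σ_{aluminium} = P / A = 356500 / 1950 = 182.8 MPa.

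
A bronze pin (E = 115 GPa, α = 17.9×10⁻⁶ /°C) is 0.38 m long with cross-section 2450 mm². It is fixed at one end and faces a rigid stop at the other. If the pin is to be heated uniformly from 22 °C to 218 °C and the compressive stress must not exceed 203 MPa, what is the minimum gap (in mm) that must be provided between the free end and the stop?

Free expansion if unrestrained: δ_free = αΔT L = 17.9×10⁻⁶ × 196 × 380 = 1.333 mm.
A stress of 203 MPa corresponds to the wall pushing the pin back by σL/E = 203×380/(115×10³) = 0.6708 mm.
The gap must absorb the remainder: g_min = 1.333 − 0.6708 = 0.6624 mm.

g ≈ 0.662 mm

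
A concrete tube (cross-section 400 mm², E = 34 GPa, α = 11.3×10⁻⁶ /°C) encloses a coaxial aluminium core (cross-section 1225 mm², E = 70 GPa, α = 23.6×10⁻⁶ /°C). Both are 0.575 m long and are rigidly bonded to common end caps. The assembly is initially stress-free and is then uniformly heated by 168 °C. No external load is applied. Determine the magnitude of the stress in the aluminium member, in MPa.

Both members must finish at the same length. With the larger α, the aluminium tends to over-expand; the plates restrain it, putting the aluminium in compression and the concrete in tension. With no external load the two internal forces are equal and opposite, magnitude P.
Compatibility of the two members (thermal + elastic change equal): (α₁ − α₂)ΔT = P·[1/(A₁E₁) + 1/(A₂E₂)].
|α₁ − α₂|·ΔT = 12.3×10⁻⁶ × 168 = 0.002066.
1/(A₁E₁) + 1/(A₂E₂) = 1/(400×34×10³) + 1/(1225×70×10³) = 8.519×10⁻⁸ N⁻¹.
So P = 0.002066 / 8.519×10⁻⁸ = 24.26 kN.
σ_{aluminium} = P/A₂ = 24260/1225 = 19.8 MPa, compressive.

σ ≈ 19.8 MPa (compressive)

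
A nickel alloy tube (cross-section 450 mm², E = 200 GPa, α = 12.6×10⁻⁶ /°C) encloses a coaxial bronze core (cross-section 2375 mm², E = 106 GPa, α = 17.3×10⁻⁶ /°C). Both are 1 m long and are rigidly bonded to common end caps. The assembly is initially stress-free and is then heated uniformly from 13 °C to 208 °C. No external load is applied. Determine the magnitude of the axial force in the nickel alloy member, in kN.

P ≈ 60.8 kN (tensile in the nickel alloy)

The bronze has the larger α, so on heating it would change length more than the nickel alloy if both were free. The rigid plates force a common final length, so the bronze is put into compression and the nickel alloy into tension, with equal and opposite forces P (no external load).
Compatibility of the two members (thermal + elastic change equal): (α₁ − α₂)ΔT = P·[1/(A₁E₁) + 1/(A₂E₂)].
|α₁ − α₂|·ΔT = 4.7×10⁻⁶ × 195 = 0.0009165.
1/(A₁E₁) + 1/(A₂E₂) = 1/(450×200×10³) + 1/(2375×106×10³) = 1.508×10⁻⁸ N⁻¹.
So P = 0.0009165 / 1.508×10⁻⁸ = 60.76 kN.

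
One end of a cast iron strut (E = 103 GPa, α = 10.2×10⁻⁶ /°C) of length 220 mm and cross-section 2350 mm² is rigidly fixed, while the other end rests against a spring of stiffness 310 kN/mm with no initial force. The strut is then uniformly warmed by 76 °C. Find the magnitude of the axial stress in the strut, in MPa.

σ ≈ 17.6 MPa (compressive)

The unrestrained thermal change is αΔT L = 10.2×10⁻⁶ × 76 × 220 = 0.1705 mm.
With a force P in the spring, the elastic change of the strut is PL/(AE) and that of the spring is P/k; compatibility requires their sum to equal δ_free.
P [ L/(AE) + 1/k ] = δ_free → P [ 220/(2350×103×10³) + 1/(310×10³) ] = 0.1705.
P = 0.1705 / 4.135×10⁻⁶ = 41250 N.
σ = P/A = 41250/2350 = 17.55 MPa.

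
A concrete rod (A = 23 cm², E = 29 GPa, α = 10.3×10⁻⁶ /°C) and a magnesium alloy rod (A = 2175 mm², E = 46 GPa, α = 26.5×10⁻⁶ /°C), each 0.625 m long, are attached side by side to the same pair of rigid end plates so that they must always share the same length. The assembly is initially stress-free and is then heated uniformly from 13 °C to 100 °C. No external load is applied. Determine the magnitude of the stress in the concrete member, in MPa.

Equilibrium of a rigid end plate with no external load gives equal and opposite internal forces ±P in the two members. Since α_{magnesium alloy} > α_{concrete}, heating drives the magnesium alloy into compression and the concrete into tension.
Setting the final lengths equal and cancelling L: (α₁ − α₂)ΔT = P/(A₁E₁) + P/(A₂E₂).
|α₁ − α₂|·ΔT = 16.2×10⁻⁶ × 87 = 0.001409.
1/(A₁E₁) + 1/(A₂E₂) = 1/(2300×29×10³) + 1/(2175×46×10³) = 2.499×10⁻⁸ N⁻¹.
So P = 0.001409 / 2.499×10⁻⁸ = 56.4 kN.
σ_{concrete} = P/A₁ = 56400/2300 = 24.52 MPa, tensile.

σ ≈ 24.5 MPa (tensile)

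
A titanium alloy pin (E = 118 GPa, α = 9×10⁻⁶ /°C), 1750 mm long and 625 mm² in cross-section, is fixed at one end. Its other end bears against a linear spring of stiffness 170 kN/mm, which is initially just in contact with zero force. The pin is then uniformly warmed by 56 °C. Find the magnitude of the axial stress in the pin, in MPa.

σ ≈ 47.7 MPa (compressive)

Free thermal expansion: δ_free = αΔT L = 9×10⁻⁶ × 56 × 1750 = 0.882 mm.
With a force P in the spring, the elastic change of the pin is PL/(AE) and that of the spring is P/k; compatibility requires their sum to equal δ_free.
P [ L/(AE) + 1/k ] = δ_free → P [ 1750/(625×118×10³) + 1/(170×10³) ] = 0.882.
P = 0.882 / 2.961×10⁻⁵ = 29790 N.
σ = P/A = 29790/625 = 47.66 MPa.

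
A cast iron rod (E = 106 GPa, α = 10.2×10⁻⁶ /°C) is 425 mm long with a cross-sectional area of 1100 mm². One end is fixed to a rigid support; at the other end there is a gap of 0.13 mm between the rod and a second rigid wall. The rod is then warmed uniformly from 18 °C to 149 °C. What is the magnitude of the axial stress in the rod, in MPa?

σ ≈ 109 MPa (compressive)

If the wall were absent the rod would grow by αΔT L = 10.2×10⁻⁶ × 131 × 425 = 0.5679 mm.
After closing the 0.13 mm clearance, 0.5679 − 0.13 = 0.4379 mm of expansion remains to be suppressed by the wall.
So σ = E(δ_free − g)/L = 106×10³ × 0.4379/425 = 109.2 MPa.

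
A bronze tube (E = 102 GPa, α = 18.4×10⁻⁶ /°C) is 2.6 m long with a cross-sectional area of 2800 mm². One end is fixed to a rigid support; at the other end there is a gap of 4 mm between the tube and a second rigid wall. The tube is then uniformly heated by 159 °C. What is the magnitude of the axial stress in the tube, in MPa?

Free thermal elongation = αΔT L = 18.4×10⁻⁶ × 159 × 2600 = 7.607 mm.
After closing the 4 mm clearance, 7.607 − 4 = 3.607 mm of expansion remains to be suppressed by the wall.
So σ = E(δ_free − g)/L = 102×10³ × 3.607/2600 = 141.5 MPa.

σ ≈ 141 MPa (compressive)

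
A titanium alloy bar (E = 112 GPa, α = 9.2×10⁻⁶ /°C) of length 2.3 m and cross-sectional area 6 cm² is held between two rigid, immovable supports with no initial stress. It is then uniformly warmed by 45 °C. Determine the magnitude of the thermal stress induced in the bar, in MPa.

σ ≈ 46.4 MPa (compressive)

The supports are rigid, so the total axial strain is zero. The restrained thermal strain is ε = αΔT = 9.2×10⁻⁶ × 45 = 414×10⁻⁶.
The stress required to suppress this strain is σ = Eε = 112×10³ × 414×10⁻⁶ = 46.37 MPa, compressive since the bar is trying to expand.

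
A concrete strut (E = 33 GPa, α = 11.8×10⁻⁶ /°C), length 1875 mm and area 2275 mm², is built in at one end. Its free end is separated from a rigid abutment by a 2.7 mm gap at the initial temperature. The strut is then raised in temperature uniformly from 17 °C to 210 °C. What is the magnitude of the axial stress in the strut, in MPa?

σ ≈ 27.6 MPa (compressive)

Unrestrained expansion: δ_free = αΔT L = 11.8×10⁻⁶ × 193 × 1875 = 4.27 mm.
After closing the 2.7 mm clearance, 4.27 − 2.7 = 1.57 mm of expansion remains to be suppressed by the wall.
So σ = E(δ_free − g)/L = 33×10³ × 1.57/1875 = 27.63 MPa.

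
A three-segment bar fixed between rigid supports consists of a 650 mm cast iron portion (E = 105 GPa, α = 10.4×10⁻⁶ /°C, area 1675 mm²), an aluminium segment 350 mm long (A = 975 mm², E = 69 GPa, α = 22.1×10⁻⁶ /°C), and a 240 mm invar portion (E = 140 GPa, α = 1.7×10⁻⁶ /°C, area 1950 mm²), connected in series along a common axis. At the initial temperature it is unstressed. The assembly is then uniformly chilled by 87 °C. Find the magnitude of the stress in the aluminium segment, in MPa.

Free thermal contraction of the whole bar: Σ αᵢΔT Lᵢ = 10.4×10⁻⁶×87×650 + 22.1×10⁻⁶×87×350 + 1.7×10⁻⁶×87×240 = 1.297 mm.
The rigid supports impose zero overall length change; the single axial force P common to all segments must satisfy P Σ Lᵢ/(AᵢEᵢ) = δ_free.
Σ Lᵢ/(AᵢEᵢ) = 650/(1675×105×10³) + 350/(975×69×10³) + 240/(1950×140×10³) = 9.777×10⁻⁶ mm/N.
So P = 1.297 / 9.777×10⁻⁶ = 132.6 kN, tensile.
σ_{aluminium} = P / A = 132600 / 975 = 136 MPa.

σ ≈ 136 MPa (tensile)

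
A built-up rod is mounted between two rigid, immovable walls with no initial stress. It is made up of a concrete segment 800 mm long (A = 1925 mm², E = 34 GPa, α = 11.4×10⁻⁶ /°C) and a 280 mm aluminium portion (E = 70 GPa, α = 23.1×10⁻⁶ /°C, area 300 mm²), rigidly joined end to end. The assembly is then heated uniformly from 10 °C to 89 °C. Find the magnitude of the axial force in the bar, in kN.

P ≈ 48.2 kN (compressive)

With the walls removed the bar would change length by δ_free = Σ αᵢΔT Lᵢ = 11.4×10⁻⁶×79×800 + 23.1×10⁻⁶×79×280 = 1.231 mm.
The walls prevent any net length change, so an axial force P (same in every segment) develops. Compatibility: P · Σ Lᵢ/(AᵢEᵢ) = δ_free.
The series flexibility is Σ Lᵢ/(AᵢEᵢ) = 800/(1925×34×10³) + 280/(300×70×10³) = 2.556×10⁻⁵ mm/N.
P = 1.231 / 2.556×10⁻⁵ = 48190 N = 48.19 kN, compressive.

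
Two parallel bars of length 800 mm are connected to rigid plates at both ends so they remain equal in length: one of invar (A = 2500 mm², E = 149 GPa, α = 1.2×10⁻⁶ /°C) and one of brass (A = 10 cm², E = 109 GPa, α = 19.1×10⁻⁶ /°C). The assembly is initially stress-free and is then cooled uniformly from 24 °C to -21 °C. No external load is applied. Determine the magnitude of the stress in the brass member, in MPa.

σ ≈ 67.9 MPa (tensile)

Both members must finish at the same length. With the larger α, the brass tends to over-contract; the plates restrain it, putting the brass in tension and the invar in compression. With no external load the two internal forces are equal and opposite, magnitude P.
Equating the net (thermal + elastic) strains gives |α₁ − α₂|·ΔT = P·[1/(A₁E₁) + 1/(A₂E₂)].
|α₁ − α₂|·ΔT = 17.9×10⁻⁶ × 45 = 0.0008055.
1/(A₁E₁) + 1/(A₂E₂) = 1/(2500×149×10³) + 1/(1000×109×10³) = 1.186×10⁻⁸ N⁻¹.
So P = 0.0008055 / 1.186×10⁻⁸ = 67.92 kN.
σ_{brass} = P/A₂ = 67920/1000 = 67.92 MPa, tensile.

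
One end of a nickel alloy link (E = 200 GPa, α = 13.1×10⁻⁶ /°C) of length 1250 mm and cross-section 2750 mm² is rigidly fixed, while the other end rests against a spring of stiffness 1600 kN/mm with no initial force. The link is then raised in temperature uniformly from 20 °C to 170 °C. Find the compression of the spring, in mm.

δ ≈ 0.53 mm

Free thermal expansion: δ_free = αΔT L = 13.1×10⁻⁶ × 150 × 1250 = 2.456 mm.
Let P be the compressive force at the spring. The link shortens elastically by PL/(AE) and the spring compresses by P/k; together these equal δ_free.
P [ L/(AE) + 1/k ] = δ_free → P [ 1250/(2750×200×10³) + 1/(1600×10³) ] = 2.456.
P = 2.456 / 2.898×10⁻⁶ = 847600 N.
Spring compression = P/k = 847600/(1600×10³) = 0.5298 mm.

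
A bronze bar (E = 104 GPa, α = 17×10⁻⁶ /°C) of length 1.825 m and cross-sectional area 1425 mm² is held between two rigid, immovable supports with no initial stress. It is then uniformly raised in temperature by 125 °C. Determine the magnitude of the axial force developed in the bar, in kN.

P ≈ 315 kN (compressive)

Full restraint means ε = 0, so the stress is σ = EαΔT = 104×10³ × 17×10⁻⁶ × 125 = 221 MPa.
Then P = σA = 221 × 1425 mm² = 314.9 kN, compressive.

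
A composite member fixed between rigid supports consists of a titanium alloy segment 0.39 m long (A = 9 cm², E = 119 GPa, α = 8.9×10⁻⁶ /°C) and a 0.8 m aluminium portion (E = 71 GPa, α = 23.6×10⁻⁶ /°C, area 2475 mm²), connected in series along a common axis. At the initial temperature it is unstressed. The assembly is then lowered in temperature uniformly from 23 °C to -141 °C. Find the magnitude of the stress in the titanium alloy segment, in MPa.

σ ≈ 497 MPa (tensile)

Free thermal contraction of the whole bar: Σ αᵢΔT Lᵢ = 8.9×10⁻⁶×164×390 + 23.6×10⁻⁶×164×800 = 3.666 mm.
The walls prevent any net length change, so an axial force P (same in every segment) develops. Compatibility: P · Σ Lᵢ/(AᵢEᵢ) = δ_free.
The series flexibility is Σ Lᵢ/(AᵢEᵢ) = 390/(900×119×10³) + 800/(2475×71×10³) = 8.194×10⁻⁶ mm/N.
So P = 3.666 / 8.194×10⁻⁶ = 447.3 kN, tensile.
σ_{titanium alloy} = P / A = 447300 / 900 = 497.1 MPa.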